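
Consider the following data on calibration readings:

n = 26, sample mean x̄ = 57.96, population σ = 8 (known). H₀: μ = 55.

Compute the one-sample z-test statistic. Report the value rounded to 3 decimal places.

SE = σ/√n = 8/√26 = 1.5689
z = (x̄−μ₀)/SE = (57.96−55)/1.5689 = 1.8866

test statistic = 1.887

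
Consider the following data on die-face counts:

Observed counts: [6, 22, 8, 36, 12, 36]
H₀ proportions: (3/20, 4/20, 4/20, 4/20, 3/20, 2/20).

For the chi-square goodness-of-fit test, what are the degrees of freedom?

degrees of freedom = 5

df = k − 1 = 6 − 1 = 5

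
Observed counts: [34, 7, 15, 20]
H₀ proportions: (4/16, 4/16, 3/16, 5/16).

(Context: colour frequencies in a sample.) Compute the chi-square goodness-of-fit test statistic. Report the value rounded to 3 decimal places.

n = 76; E_i = n·p_i = [19.00, 19.00, 14.25, 23.75]
χ² = (34−19.00)²/19.00 + (7−19.00)²/19.00 + (15−14.25)²/14.25 + (20−23.75)²/23.75 = 20.0526
df = 3

test statistic = 20.053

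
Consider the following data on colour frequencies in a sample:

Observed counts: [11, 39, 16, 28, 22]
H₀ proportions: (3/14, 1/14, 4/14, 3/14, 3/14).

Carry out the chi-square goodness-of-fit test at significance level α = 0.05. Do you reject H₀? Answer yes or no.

reject H₀: yes

n = 116; E_i = n·p_i = [24.86, 8.29, 33.14, 24.86, 24.86]
χ² = (11−24.86)²/24.86 + (39−8.29)²/8.29 + (16−33.14)²/33.14 + (28−24.86)²/24.86 + (22−24.86)²/24.86 = 131.1724
df = 4
p-value (upper-tail) = 0.00000
At α=0.05: p < α → reject H₀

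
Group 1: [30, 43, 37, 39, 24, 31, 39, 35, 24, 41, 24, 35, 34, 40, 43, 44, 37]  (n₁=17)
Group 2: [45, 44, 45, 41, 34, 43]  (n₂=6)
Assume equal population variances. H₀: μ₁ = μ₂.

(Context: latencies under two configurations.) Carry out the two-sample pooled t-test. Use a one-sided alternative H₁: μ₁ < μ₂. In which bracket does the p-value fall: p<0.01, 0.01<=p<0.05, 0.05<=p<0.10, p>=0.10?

p-value bracket: 0.01<=p<0.05

x̄₁=35.294, s₁=6.678, n₁=17
x̄₂=42.000, s₂=4.195, n₂=6
s_p² = [16·6.678² + 5·4.195²]/21 = 38.1681
SE = √(s_p²·(1/17+1/6)) = 2.9337
t = (35.294−42.000)/2.9337 = -2.2858
df = 21
p-value (one-sided, H₁ less) = 0.01638
→ bracket: 0.01<=p<0.05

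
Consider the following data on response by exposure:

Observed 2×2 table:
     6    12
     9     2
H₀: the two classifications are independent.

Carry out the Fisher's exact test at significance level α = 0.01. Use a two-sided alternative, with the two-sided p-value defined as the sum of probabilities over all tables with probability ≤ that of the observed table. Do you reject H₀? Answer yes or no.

reject H₀: no

Margins: r₁=18, r₂=11, c₁=15, c₂=14, n=29
p_obs = C(18,6)·C(11,9)/C(29,15); sum pmf over tables with pmf ≤ p_obs
p-value (two-sided) = 0.02094
At α=0.01: p ≥ α → fail to reject H₀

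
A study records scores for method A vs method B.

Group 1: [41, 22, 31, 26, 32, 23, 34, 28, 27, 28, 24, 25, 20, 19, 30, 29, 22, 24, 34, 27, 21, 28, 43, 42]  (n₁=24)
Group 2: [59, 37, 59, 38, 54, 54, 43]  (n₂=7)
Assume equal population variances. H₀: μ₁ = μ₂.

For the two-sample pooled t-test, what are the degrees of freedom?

degrees of freedom = 29

df = n₁ + n₂ − 2 = 24 + 7 − 2 = 29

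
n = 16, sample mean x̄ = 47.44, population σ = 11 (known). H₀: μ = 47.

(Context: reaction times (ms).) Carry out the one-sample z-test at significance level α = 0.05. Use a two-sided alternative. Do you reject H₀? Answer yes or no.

reject H₀: no

SE = σ/√n = 11/√16 = 2.7500
z = (x̄−μ₀)/SE = (47.44−47)/2.7500 = 0.1600
p-value (two-sided) = 0.87288
At α=0.05: p ≥ α → fail to reject H₀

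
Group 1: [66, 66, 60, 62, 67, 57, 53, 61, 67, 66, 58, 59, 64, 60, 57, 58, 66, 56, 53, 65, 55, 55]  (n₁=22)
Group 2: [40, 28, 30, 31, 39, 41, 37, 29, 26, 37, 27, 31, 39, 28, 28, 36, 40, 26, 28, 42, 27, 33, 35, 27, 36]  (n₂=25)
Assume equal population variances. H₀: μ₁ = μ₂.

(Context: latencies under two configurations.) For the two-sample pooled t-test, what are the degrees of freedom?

df = n₁ + n₂ − 2 = 22 + 25 − 2 = 45

degrees of freedom = 45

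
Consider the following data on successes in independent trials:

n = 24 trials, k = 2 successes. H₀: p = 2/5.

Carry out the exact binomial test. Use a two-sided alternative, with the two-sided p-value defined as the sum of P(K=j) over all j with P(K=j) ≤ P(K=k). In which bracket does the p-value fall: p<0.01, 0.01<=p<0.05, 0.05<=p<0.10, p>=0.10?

p-value bracket: p<0.01

Exact binomial: n=24, k=2, p₀=2/5=0.4000
P(X=j) = C(n,j)·p₀^j·(1−p₀)^(n−j); p = Σ P(X=j) over j with P(X=j) ≤ P(X=2)
p-value (two-sided) = 0.00120
→ bracket: p<0.01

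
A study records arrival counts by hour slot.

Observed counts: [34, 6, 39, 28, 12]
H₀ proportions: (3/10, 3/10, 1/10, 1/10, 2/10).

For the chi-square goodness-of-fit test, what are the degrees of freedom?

degrees of freedom = 4

df = k − 1 = 5 − 1 = 4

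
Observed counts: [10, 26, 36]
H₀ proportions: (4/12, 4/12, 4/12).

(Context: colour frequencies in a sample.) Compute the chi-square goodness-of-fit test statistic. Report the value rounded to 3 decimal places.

test statistic = 14.333

n = 72; E_i = n·p_i = [24.00, 24.00, 24.00]
χ² = (10−24.00)²/24.00 + (26−24.00)²/24.00 + (36−24.00)²/24.00 = 14.3333
df = 2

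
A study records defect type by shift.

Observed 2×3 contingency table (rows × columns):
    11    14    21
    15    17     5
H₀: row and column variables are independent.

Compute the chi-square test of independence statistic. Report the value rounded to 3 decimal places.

test statistic = 9.892

Row totals [46, 37], col totals [26, 31, 26], n=83
χ² = (11−14.41)²/14.41 + (14−17.18)²/17.18 + (21−14.41)²/14.41 + (15−11.59)²/11.59 + (17−13.82)²/13.82 + (5−11.59)²/11.59 = 9.8923
df = 2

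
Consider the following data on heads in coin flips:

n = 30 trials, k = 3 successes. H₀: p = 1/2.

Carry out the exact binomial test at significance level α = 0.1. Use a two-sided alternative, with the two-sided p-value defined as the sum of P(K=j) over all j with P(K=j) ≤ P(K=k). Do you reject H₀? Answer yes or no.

reject H₀: yes

Exact binomial: n=30, k=3, p₀=1/2=0.5000
P(X=j) = C(n,j)·p₀^j·(1−p₀)^(n−j); p = Σ P(X=j) over j with P(X=j) ≤ P(X=3)
p-value (two-sided) = 0.00001
At α=0.1: p < α → reject H₀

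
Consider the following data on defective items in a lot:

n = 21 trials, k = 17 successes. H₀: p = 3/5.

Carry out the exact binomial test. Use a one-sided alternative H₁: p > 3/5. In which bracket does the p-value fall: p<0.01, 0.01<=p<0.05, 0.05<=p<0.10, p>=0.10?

Exact binomial: n=21, k=17, p₀=3/5=0.6000
P(X≥17) from Σ C(n,i)·p₀^i·(1−p₀)^(n−i)
p-value (one-sided, H₁ greater) = 0.03696
→ bracket: 0.01<=p<0.05

p-value bracket: 0.01<=p<0.05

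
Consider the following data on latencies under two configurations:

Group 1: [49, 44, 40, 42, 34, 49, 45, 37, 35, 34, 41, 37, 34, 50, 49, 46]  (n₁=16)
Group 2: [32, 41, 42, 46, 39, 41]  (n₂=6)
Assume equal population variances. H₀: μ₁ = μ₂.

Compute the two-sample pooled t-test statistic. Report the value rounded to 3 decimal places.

test statistic = 0.538

x̄₁=41.625, s₁=5.965, n₁=16
x̄₂=40.167, s₂=4.622, n₂=6
s_p² = [15·5.965² + 5·4.622²]/20 = 32.0292
SE = √(s_p²·(1/16+1/6)) = 2.7092
t = (41.625−40.167)/2.7092 = 0.5383
df = 20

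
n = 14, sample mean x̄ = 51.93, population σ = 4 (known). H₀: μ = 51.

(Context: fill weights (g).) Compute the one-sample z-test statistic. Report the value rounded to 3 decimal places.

SE = σ/√n = 4/√14 = 1.0690
z = (x̄−μ₀)/SE = (51.93−51)/1.0690 = 0.8699

test statistic = 0.870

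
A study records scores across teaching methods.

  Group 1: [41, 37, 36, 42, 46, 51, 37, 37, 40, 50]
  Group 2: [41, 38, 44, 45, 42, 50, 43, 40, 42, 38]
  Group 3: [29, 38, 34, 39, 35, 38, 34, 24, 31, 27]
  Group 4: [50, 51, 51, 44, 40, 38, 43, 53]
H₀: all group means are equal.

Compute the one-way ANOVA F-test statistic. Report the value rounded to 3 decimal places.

Group means [41.70, 42.30, 32.90, 46.25], grand mean 40.500
SSB = Σnᵢ(x̄ᵢ−x̄)² = 888.900; SSW = ΣΣ(x−x̄ᵢ)² = 846.600
MSB = 888.900/3 = 296.3000; MSW = 846.600/34 = 24.9000
F = MSB/MSW = 11.8996
df = (3, 34)

test statistic = 11.900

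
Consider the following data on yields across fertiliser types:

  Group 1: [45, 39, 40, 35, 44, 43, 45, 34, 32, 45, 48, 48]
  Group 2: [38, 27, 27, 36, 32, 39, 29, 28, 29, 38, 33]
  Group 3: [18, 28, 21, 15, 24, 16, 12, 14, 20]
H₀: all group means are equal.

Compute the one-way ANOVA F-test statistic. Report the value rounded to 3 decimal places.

test statistic = 51.380

Group means [41.50, 32.36, 18.67], grand mean 31.938
SSB = Σnᵢ(x̄ᵢ−x̄)² = 2684.330; SSW = ΣΣ(x−x̄ᵢ)² = 757.545
MSB = 2684.330/2 = 1342.1648; MSW = 757.545/29 = 26.1223
F = MSB/MSW = 51.3801
df = (2, 29)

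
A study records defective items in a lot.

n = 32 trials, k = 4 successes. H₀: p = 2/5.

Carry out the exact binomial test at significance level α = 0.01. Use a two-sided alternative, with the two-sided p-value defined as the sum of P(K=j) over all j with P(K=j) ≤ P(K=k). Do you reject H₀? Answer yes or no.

reject H₀: yes

Exact binomial: n=32, k=4, p₀=2/5=0.4000
P(X=j) = C(n,j)·p₀^j·(1−p₀)^(n−j); p = Σ P(X=j) over j with P(X=j) ≤ P(X=4)
p-value (two-sided) = 0.00096
At α=0.01: p < α → reject H₀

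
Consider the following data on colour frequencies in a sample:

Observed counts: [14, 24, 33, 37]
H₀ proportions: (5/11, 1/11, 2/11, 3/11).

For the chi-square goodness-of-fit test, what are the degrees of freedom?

df = k − 1 = 4 − 1 = 3

degrees of freedom = 3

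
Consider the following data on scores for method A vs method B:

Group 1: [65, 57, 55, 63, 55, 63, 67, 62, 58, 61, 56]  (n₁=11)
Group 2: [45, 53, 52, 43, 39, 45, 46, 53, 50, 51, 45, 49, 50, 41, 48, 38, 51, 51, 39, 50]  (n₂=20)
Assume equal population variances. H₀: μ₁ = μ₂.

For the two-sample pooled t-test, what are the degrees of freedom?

degrees of freedom = 29

df = n₁ + n₂ − 2 = 11 + 20 − 2 = 29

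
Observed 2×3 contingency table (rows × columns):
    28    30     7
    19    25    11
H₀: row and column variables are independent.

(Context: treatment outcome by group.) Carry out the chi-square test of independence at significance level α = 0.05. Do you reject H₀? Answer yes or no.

reject H₀: no

Row totals [65, 55], col totals [47, 55, 18], n=120
χ² = (28−25.46)²/25.46 + (30−29.79)²/29.79 + (7−9.75)²/9.75 + (19−21.54)²/21.54 + (25−25.21)²/25.21 + (11−8.25)²/8.25 = 2.2491
df = 2
p-value (upper-tail) = 0.32479
At α=0.05: p ≥ α → fail to reject H₀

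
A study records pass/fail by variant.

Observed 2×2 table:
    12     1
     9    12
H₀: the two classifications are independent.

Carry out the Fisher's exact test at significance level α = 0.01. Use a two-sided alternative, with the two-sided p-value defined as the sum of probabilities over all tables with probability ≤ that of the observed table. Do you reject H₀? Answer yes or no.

Margins: r₁=13, r₂=21, c₁=21, c₂=13, n=34
p_obs = C(13,12)·C(21,9)/C(34,21); sum pmf over tables with pmf ≤ p_obs
p-value (two-sided) = 0.00476
At α=0.01: p < α → reject H₀

reject H₀: yes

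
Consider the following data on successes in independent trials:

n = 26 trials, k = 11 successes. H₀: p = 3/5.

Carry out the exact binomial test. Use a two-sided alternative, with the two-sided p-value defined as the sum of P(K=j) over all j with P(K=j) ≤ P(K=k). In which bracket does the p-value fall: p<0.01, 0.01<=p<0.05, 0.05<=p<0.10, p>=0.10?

p-value bracket: 0.05<=p<0.10

Exact binomial: n=26, k=11, p₀=3/5=0.6000
P(X=j) = C(n,j)·p₀^j·(1−p₀)^(n−j); p = Σ P(X=j) over j with P(X=j) ≤ P(X=11)
p-value (two-sided) = 0.07316
→ bracket: 0.05<=p<0.10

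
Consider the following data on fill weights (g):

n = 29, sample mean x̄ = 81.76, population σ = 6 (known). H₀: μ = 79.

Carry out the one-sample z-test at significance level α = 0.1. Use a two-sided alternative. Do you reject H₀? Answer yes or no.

reject H₀: yes

SE = σ/√n = 6/√29 = 1.1142
z = (x̄−μ₀)/SE = (81.76−79)/1.1142 = 2.4772
p-value (two-sided) = 0.01324
At α=0.1: p < α → reject H₀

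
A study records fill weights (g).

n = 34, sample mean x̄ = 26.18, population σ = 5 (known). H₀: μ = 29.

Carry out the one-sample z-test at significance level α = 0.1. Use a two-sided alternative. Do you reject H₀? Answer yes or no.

reject H₀: yes

SE = σ/√n = 5/√34 = 0.8575
z = (x̄−μ₀)/SE = (26.18−29)/0.8575 = -3.2887
p-value (two-sided) = 0.00101
At α=0.1: p < α → reject H₀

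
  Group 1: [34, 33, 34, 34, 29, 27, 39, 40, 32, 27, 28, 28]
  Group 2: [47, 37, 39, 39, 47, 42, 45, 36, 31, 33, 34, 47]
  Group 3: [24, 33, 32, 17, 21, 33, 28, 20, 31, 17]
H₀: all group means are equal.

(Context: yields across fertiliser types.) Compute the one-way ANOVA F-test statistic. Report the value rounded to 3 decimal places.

Group means [32.08, 39.75, 25.60], grand mean 32.882
SSB = Σnᵢ(x̄ᵢ−x̄)² = 1103.963; SSW = ΣΣ(x−x̄ᵢ)² = 973.567
MSB = 1103.963/2 = 551.9814; MSW = 973.567/31 = 31.4054
F = MSB/MSW = 17.5760
df = (2, 31)

test statistic = 17.576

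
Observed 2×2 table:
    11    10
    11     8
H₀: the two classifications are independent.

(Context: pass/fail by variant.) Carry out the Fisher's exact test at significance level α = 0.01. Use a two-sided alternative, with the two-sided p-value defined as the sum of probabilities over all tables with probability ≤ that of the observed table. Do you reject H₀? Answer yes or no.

reject H₀: no

Margins: r₁=21, r₂=19, c₁=22, c₂=18, n=40
p_obs = C(21,11)·C(19,11)/C(40,22); sum pmf over tables with pmf ≤ p_obs
p-value (two-sided) = 0.76052
At α=0.01: p ≥ α → fail to reject H₀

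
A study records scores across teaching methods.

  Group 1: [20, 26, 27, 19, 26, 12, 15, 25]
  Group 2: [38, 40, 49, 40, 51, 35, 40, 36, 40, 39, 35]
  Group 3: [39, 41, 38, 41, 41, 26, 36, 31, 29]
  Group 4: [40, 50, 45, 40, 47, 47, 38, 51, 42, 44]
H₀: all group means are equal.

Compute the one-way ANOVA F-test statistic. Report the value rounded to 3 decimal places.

Group means [21.25, 40.27, 35.78, 44.40], grand mean 36.289
SSB = Σnᵢ(x̄ᵢ−x̄)² = 2644.178; SSW = ΣΣ(x−x̄ᵢ)² = 931.637
MSB = 2644.178/3 = 881.3928; MSW = 931.637/34 = 27.4011
F = MSB/MSW = 32.1663
df = (3, 34)

test statistic = 32.166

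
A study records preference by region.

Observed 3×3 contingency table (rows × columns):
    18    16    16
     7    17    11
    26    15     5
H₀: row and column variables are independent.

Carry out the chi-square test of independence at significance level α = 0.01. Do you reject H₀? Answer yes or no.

reject H₀: yes

Row totals [50, 35, 46], col totals [51, 48, 32], n=131
χ² = (18−19.47)²/19.47 + (16−18.32)²/18.32 + (16−12.21)²/12.21 + (7−13.63)²/13.63 + (17−12.82)²/12.82 + (11−8.55)²/8.55 + (26−17.91)²/17.91 + (15−16.85)²/16.85 + (5−11.24)²/11.24 = 14.1836
df = 4
p-value (upper-tail) = 0.00673
At α=0.01: p < α → reject H₀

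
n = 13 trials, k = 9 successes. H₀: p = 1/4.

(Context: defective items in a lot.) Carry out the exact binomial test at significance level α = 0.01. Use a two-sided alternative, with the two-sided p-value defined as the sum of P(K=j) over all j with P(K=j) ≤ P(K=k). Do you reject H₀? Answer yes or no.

Exact binomial: n=13, k=9, p₀=1/4=0.2500
P(X=j) = C(n,j)·p₀^j·(1−p₀)^(n−j); p = Σ P(X=j) over j with P(X=j) ≤ P(X=9)
p-value (two-sided) = 0.00099
At α=0.01: p < α → reject H₀

reject H₀: yes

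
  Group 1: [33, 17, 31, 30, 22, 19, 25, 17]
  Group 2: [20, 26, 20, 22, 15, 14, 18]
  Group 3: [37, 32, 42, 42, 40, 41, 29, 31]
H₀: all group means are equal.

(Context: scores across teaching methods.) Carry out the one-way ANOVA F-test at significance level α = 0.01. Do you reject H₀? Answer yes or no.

Group means [24.25, 19.29, 36.75], grand mean 27.087
SSB = Σnᵢ(x̄ᵢ−x̄)² = 1237.398; SSW = ΣΣ(x−x̄ᵢ)² = 594.429
MSB = 1237.398/2 = 618.6988; MSW = 594.429/20 = 29.7214
F = MSB/MSW = 20.8166
df = (2, 20)
p-value (upper-tail) = 0.00001
At α=0.01: p < α → reject H₀

reject H₀: yes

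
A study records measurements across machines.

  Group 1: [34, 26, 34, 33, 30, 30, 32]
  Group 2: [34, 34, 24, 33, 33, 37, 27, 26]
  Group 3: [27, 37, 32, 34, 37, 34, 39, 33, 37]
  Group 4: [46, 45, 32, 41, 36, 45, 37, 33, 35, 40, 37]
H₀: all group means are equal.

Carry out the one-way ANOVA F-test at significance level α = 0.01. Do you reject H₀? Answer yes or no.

reject H₀: yes

Group means [31.29, 31.00, 34.44, 38.82], grand mean 34.400
SSB = Σnᵢ(x̄ᵢ−x̄)² = 375.113; SSW = ΣΣ(x−x̄ᵢ)² = 549.287
MSB = 375.113/3 = 125.0376; MSW = 549.287/31 = 17.7189
F = MSB/MSW = 7.0567
df = (3, 31)
p-value (upper-tail) = 0.00095
At α=0.01: p < α → reject H₀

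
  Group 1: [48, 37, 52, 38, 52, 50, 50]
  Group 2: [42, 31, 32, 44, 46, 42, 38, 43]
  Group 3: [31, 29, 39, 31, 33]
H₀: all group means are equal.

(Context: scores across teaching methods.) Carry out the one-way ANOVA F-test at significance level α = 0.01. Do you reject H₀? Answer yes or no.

Group means [46.71, 39.75, 32.60], grand mean 40.400
SSB = Σnᵢ(x̄ᵢ−x̄)² = 586.671; SSW = ΣΣ(x−x̄ᵢ)² = 526.129
MSB = 586.671/2 = 293.3357; MSW = 526.129/17 = 30.9487
F = MSB/MSW = 9.4781
df = (2, 17)
p-value (upper-tail) = 0.00172
At α=0.01: p < α → reject H₀

reject H₀: yes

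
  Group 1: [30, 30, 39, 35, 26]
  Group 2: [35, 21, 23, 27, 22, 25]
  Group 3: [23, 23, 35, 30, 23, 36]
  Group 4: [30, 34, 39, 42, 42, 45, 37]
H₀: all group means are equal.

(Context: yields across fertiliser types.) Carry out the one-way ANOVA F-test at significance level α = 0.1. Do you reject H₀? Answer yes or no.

reject H₀: yes

Group means [32.00, 25.50, 28.33, 38.43], grand mean 31.333
SSB = Σnᵢ(x̄ᵢ−x̄)² = 612.786; SSW = ΣΣ(x−x̄ᵢ)² = 586.548
MSB = 612.786/3 = 204.2619; MSW = 586.548/20 = 29.3274
F = MSB/MSW = 6.9649
df = (3, 20)
p-value (upper-tail) = 0.00216
At α=0.1: p < α → reject H₀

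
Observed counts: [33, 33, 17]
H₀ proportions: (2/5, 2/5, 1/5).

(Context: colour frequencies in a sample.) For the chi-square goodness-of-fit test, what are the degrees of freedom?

df = k − 1 = 3 − 1 = 2

degrees of freedom = 2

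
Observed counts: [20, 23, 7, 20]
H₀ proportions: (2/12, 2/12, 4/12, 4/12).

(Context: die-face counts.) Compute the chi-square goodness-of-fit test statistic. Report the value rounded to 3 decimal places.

n = 70; E_i = n·p_i = [11.67, 11.67, 23.33, 23.33]
χ² = (20−11.67)²/11.67 + (23−11.67)²/11.67 + (7−23.33)²/23.33 + (20−23.33)²/23.33 = 28.8714
df = 3

test statistic = 28.871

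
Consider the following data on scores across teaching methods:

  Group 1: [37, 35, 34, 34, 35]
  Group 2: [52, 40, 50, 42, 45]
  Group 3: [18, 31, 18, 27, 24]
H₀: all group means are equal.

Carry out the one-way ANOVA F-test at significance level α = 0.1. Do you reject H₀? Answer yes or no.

reject H₀: yes

Group means [35.00, 45.80, 23.60], grand mean 34.800
SSB = Σnᵢ(x̄ᵢ−x̄)² = 1232.400; SSW = ΣΣ(x−x̄ᵢ)² = 240.000
MSB = 1232.400/2 = 616.2000; MSW = 240.000/12 = 20.0000
F = MSB/MSW = 30.8100
df = (2, 12)
p-value (upper-tail) = 0.00002
At α=0.1: p < α → reject H₀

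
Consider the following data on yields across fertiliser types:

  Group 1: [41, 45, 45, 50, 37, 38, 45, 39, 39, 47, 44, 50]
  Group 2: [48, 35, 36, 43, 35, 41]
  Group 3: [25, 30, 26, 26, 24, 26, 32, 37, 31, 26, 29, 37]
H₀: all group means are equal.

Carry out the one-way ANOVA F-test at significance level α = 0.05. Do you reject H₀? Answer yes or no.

reject H₀: yes

Group means [43.33, 39.67, 29.08], grand mean 36.900
SSB = Σnᵢ(x̄ᵢ−x̄)² = 1275.783; SSW = ΣΣ(x−x̄ᵢ)² = 580.917
MSB = 1275.783/2 = 637.8917; MSW = 580.917/27 = 21.5154
F = MSB/MSW = 29.6481
df = (2, 27)
p-value (upper-tail) = 0.00000
At α=0.05: p < α → reject H₀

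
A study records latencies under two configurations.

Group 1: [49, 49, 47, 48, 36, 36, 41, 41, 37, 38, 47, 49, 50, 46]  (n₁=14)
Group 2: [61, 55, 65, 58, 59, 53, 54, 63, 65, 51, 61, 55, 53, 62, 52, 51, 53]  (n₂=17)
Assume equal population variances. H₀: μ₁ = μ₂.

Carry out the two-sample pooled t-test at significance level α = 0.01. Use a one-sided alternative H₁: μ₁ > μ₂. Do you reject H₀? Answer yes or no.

x̄₁=43.857, s₁=5.405, n₁=14
x̄₂=57.118, s₂=4.923, n₂=17
s_p² = [13·5.405² + 16·4.923²]/29 = 26.4648
SE = √(s_p²·(1/14+1/17)) = 1.8566
t = (43.857−57.118)/1.8566 = -7.1422
df = 29
p-value (one-sided, H₁ greater) = 1.00000
At α=0.01: p ≥ α → fail to reject H₀

reject H₀: no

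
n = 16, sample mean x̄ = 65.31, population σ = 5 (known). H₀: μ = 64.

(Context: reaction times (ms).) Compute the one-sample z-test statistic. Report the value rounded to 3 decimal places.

test statistic = 1.048

SE = σ/√n = 5/√16 = 1.2500
z = (x̄−μ₀)/SE = (65.31−64)/1.2500 = 1.0480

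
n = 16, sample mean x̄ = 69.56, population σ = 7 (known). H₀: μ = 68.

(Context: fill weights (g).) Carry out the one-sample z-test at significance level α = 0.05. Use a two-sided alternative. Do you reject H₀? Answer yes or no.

SE = σ/√n = 7/√16 = 1.7500
z = (x̄−μ₀)/SE = (69.56−68)/1.7500 = 0.8914
p-value (two-sided) = 0.37270
At α=0.05: p ≥ α → fail to reject H₀

reject H₀: no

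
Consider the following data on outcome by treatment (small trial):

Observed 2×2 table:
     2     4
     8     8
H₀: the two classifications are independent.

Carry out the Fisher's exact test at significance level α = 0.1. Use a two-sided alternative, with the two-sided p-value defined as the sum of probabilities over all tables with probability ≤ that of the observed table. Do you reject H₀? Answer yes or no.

Margins: r₁=6, r₂=16, c₁=10, c₂=12, n=22
p_obs = C(6,2)·C(16,8)/C(22,10); sum pmf over tables with pmf ≤ p_obs
p-value (two-sided) = 0.64617
At α=0.1: p ≥ α → fail to reject H₀

reject H₀: no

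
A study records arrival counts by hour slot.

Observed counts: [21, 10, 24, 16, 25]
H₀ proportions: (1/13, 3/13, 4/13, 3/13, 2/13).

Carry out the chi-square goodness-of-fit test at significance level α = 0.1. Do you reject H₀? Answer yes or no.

reject H₀: yes

n = 96; E_i = n·p_i = [7.38, 22.15, 29.54, 22.15, 14.77]
χ² = (21−7.38)²/7.38 + (10−22.15)²/22.15 + (24−29.54)²/29.54 + (16−22.15)²/22.15 + (25−14.77)²/14.77 = 41.6059
df = 4
p-value (upper-tail) = 0.00000
At α=0.1: p < α → reject H₀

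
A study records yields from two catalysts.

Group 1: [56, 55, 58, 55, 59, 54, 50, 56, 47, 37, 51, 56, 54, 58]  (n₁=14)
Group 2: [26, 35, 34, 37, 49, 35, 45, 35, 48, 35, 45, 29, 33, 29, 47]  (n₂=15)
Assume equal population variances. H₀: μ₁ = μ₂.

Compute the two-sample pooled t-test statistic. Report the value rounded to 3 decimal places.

x̄₁=53.286, s₁=5.730, n₁=14
x̄₂=37.467, s₂=7.463, n₂=15
s_p² = [13·5.730² + 14·7.463²]/27 = 44.6885
SE = √(s_p²·(1/14+1/15)) = 2.4842
t = (53.286−37.467)/2.4842 = 6.3679
df = 27

test statistic = 6.368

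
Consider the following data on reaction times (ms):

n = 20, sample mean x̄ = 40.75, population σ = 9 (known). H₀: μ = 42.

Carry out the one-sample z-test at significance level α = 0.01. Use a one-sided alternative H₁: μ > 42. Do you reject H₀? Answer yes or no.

SE = σ/√n = 9/√20 = 2.0125
z = (x̄−μ₀)/SE = (40.75−42)/2.0125 = -0.6211
p-value (one-sided, H₁ greater) = 0.73274
At α=0.01: p ≥ α → fail to reject H₀

reject H₀: no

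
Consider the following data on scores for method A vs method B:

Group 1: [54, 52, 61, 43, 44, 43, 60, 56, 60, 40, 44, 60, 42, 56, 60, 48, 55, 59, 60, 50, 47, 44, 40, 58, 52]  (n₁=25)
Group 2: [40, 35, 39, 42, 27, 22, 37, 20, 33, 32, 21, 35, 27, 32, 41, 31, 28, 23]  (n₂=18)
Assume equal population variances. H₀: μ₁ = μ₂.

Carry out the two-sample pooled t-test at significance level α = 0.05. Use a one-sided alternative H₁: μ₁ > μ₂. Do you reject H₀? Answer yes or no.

reject H₀: yes

x̄₁=51.520, s₁=7.394, n₁=25
x̄₂=31.389, s₂=7.047, n₂=18
s_p² = [24·7.394² + 17·7.047²]/41 = 52.5980
SE = √(s_p²·(1/25+1/18)) = 2.2419
t = (51.520−31.389)/2.2419 = 8.9796
df = 41
p-value (one-sided, H₁ greater) = 0.00000
At α=0.05: p < α → reject H₀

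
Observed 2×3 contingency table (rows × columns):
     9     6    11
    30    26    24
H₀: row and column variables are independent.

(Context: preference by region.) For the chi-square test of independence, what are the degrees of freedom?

df = (r−1)(c−1) = (2−1)·(3−1) = 2

degrees of freedom = 2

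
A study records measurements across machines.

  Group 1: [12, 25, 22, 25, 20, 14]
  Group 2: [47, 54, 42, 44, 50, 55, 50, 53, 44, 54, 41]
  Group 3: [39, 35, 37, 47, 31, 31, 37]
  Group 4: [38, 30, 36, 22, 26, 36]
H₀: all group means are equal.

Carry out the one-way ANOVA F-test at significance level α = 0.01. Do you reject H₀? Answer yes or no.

reject H₀: yes

Group means [19.67, 48.55, 36.71, 31.33], grand mean 36.567
SSB = Σnᵢ(x̄ᵢ−x̄)² = 3456.544; SSW = ΣΣ(x−x̄ᵢ)² = 806.823
MSB = 3456.544/3 = 1152.1814; MSW = 806.823/26 = 31.0316
F = MSB/MSW = 37.1293
df = (3, 26)
p-value (upper-tail) = 0.00000
At α=0.01: p < α → reject H₀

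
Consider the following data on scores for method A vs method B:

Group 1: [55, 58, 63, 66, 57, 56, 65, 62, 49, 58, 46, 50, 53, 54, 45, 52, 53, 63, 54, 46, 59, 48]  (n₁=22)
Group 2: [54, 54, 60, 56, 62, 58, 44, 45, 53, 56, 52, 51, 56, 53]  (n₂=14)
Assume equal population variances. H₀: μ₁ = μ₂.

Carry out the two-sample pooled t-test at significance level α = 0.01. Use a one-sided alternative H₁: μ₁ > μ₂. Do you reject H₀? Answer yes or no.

reject H₀: no

x̄₁=55.091, s₁=6.279, n₁=22
x̄₂=53.857, s₂=4.990, n₂=14
s_p² = [21·6.279² + 13·4.990²]/34 = 33.8686
SE = √(s_p²·(1/22+1/14)) = 1.9896
t = (55.091−53.857)/1.9896 = 0.6201
df = 34
p-value (one-sided, H₁ greater) = 0.26966
At α=0.01: p ≥ α → fail to reject H₀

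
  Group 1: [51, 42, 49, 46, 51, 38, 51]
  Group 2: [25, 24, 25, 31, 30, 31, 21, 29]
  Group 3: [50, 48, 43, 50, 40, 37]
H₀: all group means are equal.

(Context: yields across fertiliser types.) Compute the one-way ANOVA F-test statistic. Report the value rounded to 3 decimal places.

Group means [46.86, 27.00, 44.67], grand mean 38.667
SSB = Σnᵢ(x̄ᵢ−x̄)² = 1774.476; SSW = ΣΣ(x−x̄ᵢ)² = 408.190
MSB = 1774.476/2 = 887.2381; MSW = 408.190/18 = 22.6772
F = MSB/MSW = 39.1246
df = (2, 18)

test statistic = 39.125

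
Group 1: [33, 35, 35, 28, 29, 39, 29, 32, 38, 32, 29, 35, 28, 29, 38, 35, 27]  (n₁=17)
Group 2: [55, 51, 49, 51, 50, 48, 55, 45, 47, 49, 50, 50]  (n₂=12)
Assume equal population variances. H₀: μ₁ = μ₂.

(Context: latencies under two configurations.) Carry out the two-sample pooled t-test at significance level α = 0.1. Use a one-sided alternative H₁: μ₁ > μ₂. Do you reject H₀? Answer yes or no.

reject H₀: no

x̄₁=32.412, s₁=3.938, n₁=17
x̄₂=50.000, s₂=2.892, n₂=12
s_p² = [16·3.938² + 11·2.892²]/27 = 12.5969
SE = √(s_p²·(1/17+1/12)) = 1.3382
t = (32.412−50.000)/1.3382 = -13.1433
df = 27
p-value (one-sided, H₁ greater) = 1.00000
At α=0.1: p ≥ α → fail to reject H₀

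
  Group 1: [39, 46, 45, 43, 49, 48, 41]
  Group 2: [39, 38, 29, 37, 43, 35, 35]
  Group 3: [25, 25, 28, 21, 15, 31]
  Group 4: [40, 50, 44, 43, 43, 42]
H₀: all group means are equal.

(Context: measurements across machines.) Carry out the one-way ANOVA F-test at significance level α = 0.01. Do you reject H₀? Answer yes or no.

reject H₀: yes

Group means [44.43, 36.57, 24.17, 43.67], grand mean 37.462
SSB = Σnᵢ(x̄ᵢ−x̄)² = 1636.866; SSW = ΣΣ(x−x̄ᵢ)² = 405.595
MSB = 1636.866/3 = 545.6221; MSW = 405.595/22 = 18.4361
F = MSB/MSW = 29.5952
df = (3, 22)
p-value (upper-tail) = 0.00000
At α=0.01: p < α → reject H₀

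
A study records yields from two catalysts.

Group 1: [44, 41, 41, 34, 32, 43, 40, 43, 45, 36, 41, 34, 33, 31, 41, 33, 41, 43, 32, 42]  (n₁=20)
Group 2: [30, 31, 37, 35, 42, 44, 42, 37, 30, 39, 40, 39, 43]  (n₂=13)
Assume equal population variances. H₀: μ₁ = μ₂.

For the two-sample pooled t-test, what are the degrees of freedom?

degrees of freedom = 31

df = n₁ + n₂ − 2 = 20 + 13 − 2 = 31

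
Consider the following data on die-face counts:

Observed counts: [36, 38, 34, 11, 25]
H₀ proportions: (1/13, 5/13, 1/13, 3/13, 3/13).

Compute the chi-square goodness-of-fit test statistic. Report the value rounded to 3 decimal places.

test statistic = 125.882

n = 144; E_i = n·p_i = [11.08, 55.38, 11.08, 33.23, 33.23]
χ² = (36−11.08)²/11.08 + (38−55.38)²/55.38 + (34−11.08)²/11.08 + (11−33.23)²/33.23 + (25−33.23)²/33.23 = 125.8824
df = 4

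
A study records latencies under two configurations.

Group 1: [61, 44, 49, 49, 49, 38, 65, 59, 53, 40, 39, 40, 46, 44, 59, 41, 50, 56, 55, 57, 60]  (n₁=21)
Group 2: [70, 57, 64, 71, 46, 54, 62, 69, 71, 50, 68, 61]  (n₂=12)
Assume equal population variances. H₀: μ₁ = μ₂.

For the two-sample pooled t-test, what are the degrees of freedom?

df = n₁ + n₂ − 2 = 21 + 12 − 2 = 31

degrees of freedom = 31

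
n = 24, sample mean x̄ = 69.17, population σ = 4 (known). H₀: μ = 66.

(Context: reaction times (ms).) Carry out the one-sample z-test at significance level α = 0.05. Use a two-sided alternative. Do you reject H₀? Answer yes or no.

SE = σ/√n = 4/√24 = 0.8165
z = (x̄−μ₀)/SE = (69.17−66)/0.8165 = 3.8824
p-value (two-sided) = 0.00010
At α=0.05: p < α → reject H₀

reject H₀: yes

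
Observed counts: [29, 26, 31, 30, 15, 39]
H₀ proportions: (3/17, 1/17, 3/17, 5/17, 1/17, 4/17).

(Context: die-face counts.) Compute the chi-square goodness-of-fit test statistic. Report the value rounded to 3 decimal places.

n = 170; E_i = n·p_i = [30.00, 10.00, 30.00, 50.00, 10.00, 40.00]
χ² = (29−30.00)²/30.00 + (26−10.00)²/10.00 + (31−30.00)²/30.00 + (30−50.00)²/50.00 + (15−10.00)²/10.00 + (39−40.00)²/40.00 = 36.1917
df = 5

test statistic = 36.192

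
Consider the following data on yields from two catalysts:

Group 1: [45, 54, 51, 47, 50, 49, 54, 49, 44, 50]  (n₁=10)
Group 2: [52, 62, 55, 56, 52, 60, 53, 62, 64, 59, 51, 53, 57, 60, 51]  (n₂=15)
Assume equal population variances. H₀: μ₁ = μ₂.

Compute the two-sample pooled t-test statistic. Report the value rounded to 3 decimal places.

test statistic = -4.343

x̄₁=49.300, s₁=3.335, n₁=10
x̄₂=56.467, s₂=4.438, n₂=15
s_p² = [9·3.335² + 14·4.438²]/23 = 16.3406
SE = √(s_p²·(1/10+1/15)) = 1.6503
t = (49.300−56.467)/1.6503 = -4.3427
df = 23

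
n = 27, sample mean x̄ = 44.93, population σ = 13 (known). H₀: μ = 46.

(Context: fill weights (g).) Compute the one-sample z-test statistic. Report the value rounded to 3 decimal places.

test statistic = -0.428

SE = σ/√n = 13/√27 = 2.5019
z = (x̄−μ₀)/SE = (44.93−46)/2.5019 = -0.4277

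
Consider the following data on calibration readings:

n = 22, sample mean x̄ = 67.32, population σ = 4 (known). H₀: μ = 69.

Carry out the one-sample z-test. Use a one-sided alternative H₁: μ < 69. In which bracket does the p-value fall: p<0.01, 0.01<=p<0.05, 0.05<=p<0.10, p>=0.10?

p-value bracket: 0.01<=p<0.05

SE = σ/√n = 4/√22 = 0.8528
z = (x̄−μ₀)/SE = (67.32−69)/0.8528 = -1.9700
p-value (one-sided, H₁ less) = 0.02442
→ bracket: 0.01<=p<0.05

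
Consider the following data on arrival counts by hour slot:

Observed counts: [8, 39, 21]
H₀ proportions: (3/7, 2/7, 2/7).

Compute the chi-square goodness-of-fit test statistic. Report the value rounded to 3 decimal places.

test statistic = 35.181

n = 68; E_i = n·p_i = [29.14, 19.43, 19.43]
χ² = (8−29.14)²/29.14 + (39−19.43)²/19.43 + (21−19.43)²/19.43 = 35.1814
df = 2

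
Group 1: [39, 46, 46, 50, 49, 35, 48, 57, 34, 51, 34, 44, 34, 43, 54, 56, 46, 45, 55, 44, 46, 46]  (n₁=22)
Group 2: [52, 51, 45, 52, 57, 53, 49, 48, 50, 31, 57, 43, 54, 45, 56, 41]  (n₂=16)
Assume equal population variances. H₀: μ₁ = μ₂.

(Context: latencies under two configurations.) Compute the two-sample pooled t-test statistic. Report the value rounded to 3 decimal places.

x̄₁=45.545, s₁=7.022, n₁=22
x̄₂=49.000, s₂=6.822, n₂=16
s_p² = [21·7.022² + 15·6.822²]/36 = 48.1515
SE = √(s_p²·(1/22+1/16)) = 2.2800
t = (45.545−49.000)/2.2800 = -1.5152
df = 36

test statistic = -1.515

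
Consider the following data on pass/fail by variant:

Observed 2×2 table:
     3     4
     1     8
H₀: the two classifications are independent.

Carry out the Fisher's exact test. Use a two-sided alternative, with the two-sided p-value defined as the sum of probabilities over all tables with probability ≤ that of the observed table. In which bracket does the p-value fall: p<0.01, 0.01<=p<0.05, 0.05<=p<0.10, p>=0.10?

Margins: r₁=7, r₂=9, c₁=4, c₂=12, n=16
p_obs = C(7,3)·C(9,1)/C(16,4); sum pmf over tables with pmf ≤ p_obs
p-value (two-sided) = 0.26154
→ bracket: p>=0.10

p-value bracket: p>=0.10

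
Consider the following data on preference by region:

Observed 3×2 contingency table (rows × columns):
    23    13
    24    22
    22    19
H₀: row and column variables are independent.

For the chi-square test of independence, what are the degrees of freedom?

df = (r−1)(c−1) = (3−1)·(2−1) = 2

degrees of freedom = 2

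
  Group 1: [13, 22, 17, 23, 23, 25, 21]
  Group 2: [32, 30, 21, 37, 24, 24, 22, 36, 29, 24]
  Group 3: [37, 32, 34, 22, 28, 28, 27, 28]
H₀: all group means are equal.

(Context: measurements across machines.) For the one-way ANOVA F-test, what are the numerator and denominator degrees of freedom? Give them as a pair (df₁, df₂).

k = 3 groups, N = 25 total
df = (k−1, N−k) = (3−1, 25−3) = (2, 22)

degrees of freedom = [2, 22]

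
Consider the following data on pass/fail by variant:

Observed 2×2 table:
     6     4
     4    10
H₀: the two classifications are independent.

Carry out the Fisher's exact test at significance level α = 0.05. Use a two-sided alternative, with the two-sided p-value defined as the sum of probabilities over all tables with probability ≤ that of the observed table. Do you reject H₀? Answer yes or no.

reject H₀: no

Margins: r₁=10, r₂=14, c₁=10, c₂=14, n=24
p_obs = C(10,6)·C(14,4)/C(24,10); sum pmf over tables with pmf ≤ p_obs
p-value (two-sided) = 0.21123
At α=0.05: p ≥ α → fail to reject H₀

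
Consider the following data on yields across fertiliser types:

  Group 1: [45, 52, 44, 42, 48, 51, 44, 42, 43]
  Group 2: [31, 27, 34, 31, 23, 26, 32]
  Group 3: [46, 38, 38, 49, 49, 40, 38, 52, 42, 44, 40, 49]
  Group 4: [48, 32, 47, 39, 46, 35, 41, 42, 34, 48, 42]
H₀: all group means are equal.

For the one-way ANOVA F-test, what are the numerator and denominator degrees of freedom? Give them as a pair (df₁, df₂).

degrees of freedom = [3, 35]

k = 4 groups, N = 39 total
df = (k−1, N−k) = (4−1, 39−4) = (3, 35)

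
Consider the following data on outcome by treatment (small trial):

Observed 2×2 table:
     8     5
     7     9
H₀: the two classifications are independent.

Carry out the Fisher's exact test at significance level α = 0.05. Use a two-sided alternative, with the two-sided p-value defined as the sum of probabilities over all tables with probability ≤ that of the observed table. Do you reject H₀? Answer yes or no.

Margins: r₁=13, r₂=16, c₁=15, c₂=14, n=29
p_obs = C(13,8)·C(16,7)/C(29,15); sum pmf over tables with pmf ≤ p_obs
p-value (two-sided) = 0.46214
At α=0.05: p ≥ α → fail to reject H₀

reject H₀: no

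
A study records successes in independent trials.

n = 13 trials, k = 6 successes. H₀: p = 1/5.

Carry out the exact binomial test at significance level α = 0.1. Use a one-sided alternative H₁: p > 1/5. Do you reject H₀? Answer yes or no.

Exact binomial: n=13, k=6, p₀=1/5=0.2000
P(X≥6) from Σ C(n,i)·p₀^i·(1−p₀)^(n−i)
p-value (one-sided, H₁ greater) = 0.03004
At α=0.1: p < α → reject H₀

reject H₀: yes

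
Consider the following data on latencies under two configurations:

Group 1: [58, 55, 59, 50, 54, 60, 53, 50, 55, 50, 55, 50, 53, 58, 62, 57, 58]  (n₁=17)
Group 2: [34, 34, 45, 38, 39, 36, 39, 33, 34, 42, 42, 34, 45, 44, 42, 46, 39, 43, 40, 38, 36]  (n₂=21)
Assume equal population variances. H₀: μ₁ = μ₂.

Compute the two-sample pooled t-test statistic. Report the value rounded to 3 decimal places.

x̄₁=55.118, s₁=3.789, n₁=17
x̄₂=39.190, s₂=4.155, n₂=21
s_p² = [16·3.789² + 20·4.155²]/36 = 15.9723
SE = √(s_p²·(1/17+1/21)) = 1.3039
t = (55.118−39.190)/1.3039 = 12.2151
df = 36

test statistic = 12.215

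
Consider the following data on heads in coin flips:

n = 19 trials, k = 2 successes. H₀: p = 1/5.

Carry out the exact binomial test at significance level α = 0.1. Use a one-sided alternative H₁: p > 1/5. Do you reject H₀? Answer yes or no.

Exact binomial: n=19, k=2, p₀=1/5=0.2000
P(X≥2) from Σ C(n,i)·p₀^i·(1−p₀)^(n−i)
p-value (one-sided, H₁ greater) = 0.91713
At α=0.1: p ≥ α → fail to reject H₀

reject H₀: no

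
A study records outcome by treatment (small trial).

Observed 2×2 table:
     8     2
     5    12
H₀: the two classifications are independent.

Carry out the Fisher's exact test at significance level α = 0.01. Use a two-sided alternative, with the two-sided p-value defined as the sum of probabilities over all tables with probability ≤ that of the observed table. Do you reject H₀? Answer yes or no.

Margins: r₁=10, r₂=17, c₁=13, c₂=14, n=27
p_obs = C(10,8)·C(17,5)/C(27,13); sum pmf over tables with pmf ≤ p_obs
p-value (two-sided) = 0.01831
At α=0.01: p ≥ α → fail to reject H₀

reject H₀: no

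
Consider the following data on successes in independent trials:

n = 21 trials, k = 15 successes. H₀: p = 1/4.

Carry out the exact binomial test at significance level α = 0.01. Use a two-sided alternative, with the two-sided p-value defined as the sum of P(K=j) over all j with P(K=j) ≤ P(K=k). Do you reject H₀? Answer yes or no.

Exact binomial: n=21, k=15, p₀=1/4=0.2500
P(X=j) = C(n,j)·p₀^j·(1−p₀)^(n−j); p = Σ P(X=j) over j with P(X=j) ≤ P(X=15)
p-value (two-sided) = 0.00001
At α=0.01: p < α → reject H₀

reject H₀: yes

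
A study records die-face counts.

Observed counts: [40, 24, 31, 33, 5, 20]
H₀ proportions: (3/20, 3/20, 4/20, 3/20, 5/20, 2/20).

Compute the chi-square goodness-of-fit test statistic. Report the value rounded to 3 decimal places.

n = 153; E_i = n·p_i = [22.95, 22.95, 30.60, 22.95, 38.25, 15.30]
χ² = (40−22.95)²/22.95 + (24−22.95)²/22.95 + (31−30.60)²/30.60 + (33−22.95)²/22.95 + (5−38.25)²/38.25 + (20−15.30)²/15.30 = 47.4684
df = 5

test statistic = 47.468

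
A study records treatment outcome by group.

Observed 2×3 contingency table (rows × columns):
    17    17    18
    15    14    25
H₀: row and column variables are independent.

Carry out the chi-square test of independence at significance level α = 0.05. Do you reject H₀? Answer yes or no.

reject H₀: no

Row totals [52, 54], col totals [32, 31, 43], n=106
χ² = (17−15.70)²/15.70 + (17−15.21)²/15.21 + (18−21.09)²/21.09 + (15−16.30)²/16.30 + (14−15.79)²/15.79 + (25−21.91)²/21.91 = 1.5177
df = 2
p-value (upper-tail) = 0.46821
At α=0.05: p ≥ α → fail to reject H₀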